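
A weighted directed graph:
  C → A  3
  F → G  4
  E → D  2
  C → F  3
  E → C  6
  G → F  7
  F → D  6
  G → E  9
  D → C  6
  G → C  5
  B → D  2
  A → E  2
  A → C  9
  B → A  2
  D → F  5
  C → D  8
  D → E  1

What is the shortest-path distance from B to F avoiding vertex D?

Candidate routes:
B → A → C → F: 2 + 9 + 3 = 14
B → A → E → C → F: 2 + 2 + 6 + 3 = 13
The minimum is 13.

13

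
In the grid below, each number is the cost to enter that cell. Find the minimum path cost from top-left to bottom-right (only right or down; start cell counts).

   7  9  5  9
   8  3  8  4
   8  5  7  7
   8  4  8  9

44

One optimal route is r0c0 → r1c0 → r1c1 → r2c1 → r3c1 → r3c2 → r3c3.
Its cost is 7 + 8 + 3 + 5 + 4 + 8 + 9 = 44.
For comparison, the top-then-right route costs 50.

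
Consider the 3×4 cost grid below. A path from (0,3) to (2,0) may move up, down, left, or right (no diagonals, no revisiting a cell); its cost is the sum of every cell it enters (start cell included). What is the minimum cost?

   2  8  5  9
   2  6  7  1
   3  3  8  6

28

One optimal route is r0c3 → r1c3 → r1c2 → r1c1 → r1c0 → r2c0.
Its cost is 9 + 1 + 7 + 6 + 2 + 3 = 28.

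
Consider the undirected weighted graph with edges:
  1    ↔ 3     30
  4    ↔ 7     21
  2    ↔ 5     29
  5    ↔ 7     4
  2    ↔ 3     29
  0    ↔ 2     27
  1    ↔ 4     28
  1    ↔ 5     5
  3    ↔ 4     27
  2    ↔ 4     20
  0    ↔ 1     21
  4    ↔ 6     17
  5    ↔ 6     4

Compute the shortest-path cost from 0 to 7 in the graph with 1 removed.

60

Routes from 0 to 7 avoiding 1:
0 - 2 - 4 - 6 - 5 - 7: 27 + 20 + 17 + 4 + 4 = 72
0 - 2 - 5 - 6 - 4 - 7: 27 + 29 + 4 + 17 + 21 = 98
0 - 2 - 3 - 4 - 6 - 5 - 7: 27 + 29 + 27 + 17 + 4 + 4 = 108
0 - 2 - 3 - 4 - 7: 27 + 29 + 27 + 21 = 104
0 - 2 - 5 - 7: 27 + 29 + 4 = 60
0 - 2 - 4 - 7: 27 + 20 + 21 = 68
Best route has total 60.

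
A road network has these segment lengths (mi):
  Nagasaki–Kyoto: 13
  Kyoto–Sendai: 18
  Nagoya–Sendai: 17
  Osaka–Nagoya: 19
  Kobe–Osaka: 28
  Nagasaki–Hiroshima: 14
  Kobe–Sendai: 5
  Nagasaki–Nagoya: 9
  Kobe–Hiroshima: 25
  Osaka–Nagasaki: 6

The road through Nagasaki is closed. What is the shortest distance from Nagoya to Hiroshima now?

Candidate routes:
Nagoya - Sendai - Kobe - Hiroshima: 17 + 5 + 25 = 47
Nagoya - Osaka - Kobe - Hiroshima: 19 + 28 + 25 = 72
Shortest: 47 mi.

47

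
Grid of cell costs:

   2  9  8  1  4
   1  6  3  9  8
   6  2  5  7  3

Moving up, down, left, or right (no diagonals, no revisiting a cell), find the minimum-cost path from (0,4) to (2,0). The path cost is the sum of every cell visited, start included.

Cheapest: r0c4 → r0c3 → r0c2 → r1c2 → r1c1 → r1c0 → r2c0
  4 + 1 + 8 + 3 + 6 + 1 + 6 = 29

29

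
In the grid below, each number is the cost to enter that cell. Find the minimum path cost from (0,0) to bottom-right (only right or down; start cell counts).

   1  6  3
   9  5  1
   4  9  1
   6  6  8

Cheapest: [0,0] -> [0,1] -> [0,2] -> [1,2] -> [2,2] -> [3,2]
  1 + 6 + 3 + 1 + 1 + 8 = 20

20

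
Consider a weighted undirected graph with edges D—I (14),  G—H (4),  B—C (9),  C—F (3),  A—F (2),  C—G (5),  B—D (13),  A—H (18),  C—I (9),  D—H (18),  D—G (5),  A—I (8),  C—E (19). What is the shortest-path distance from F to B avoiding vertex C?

37

Routes from F to B avoiding C:
F-A-H-D-B: 2 + 18 + 18 + 13 = 51
F-A-H-G-D-B: 2 + 18 + 4 + 5 + 13 = 42
F-A-I-D-B: 2 + 8 + 14 + 13 = 37
Best route has total 37.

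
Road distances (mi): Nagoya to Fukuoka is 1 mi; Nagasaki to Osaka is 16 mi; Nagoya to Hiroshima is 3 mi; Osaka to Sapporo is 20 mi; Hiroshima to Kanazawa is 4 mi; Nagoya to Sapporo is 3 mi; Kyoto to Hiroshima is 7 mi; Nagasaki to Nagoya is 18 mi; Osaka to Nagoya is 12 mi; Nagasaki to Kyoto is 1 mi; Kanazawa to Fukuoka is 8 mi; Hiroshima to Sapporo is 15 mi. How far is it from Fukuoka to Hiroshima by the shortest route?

4

A few of the Fukuoka→Hiroshima routes:
Fukuoka -> Nagoya -> Sapporo -> Hiroshima: 1 + 3 + 15 = 19
Fukuoka -> Nagoya -> Nagasaki -> Kyoto -> Hiroshima: 1 + 18 + 1 + 7 = 27
Fukuoka -> Nagoya -> Sapporo -> Osaka -> Nagasaki -> Kyoto -> Hiroshima: 1 + 3 + 20 + 16 + 1 + 7 = 48
Fukuoka -> Nagoya -> Osaka -> Nagasaki -> Kyoto -> Hiroshima: 1 + 12 + 16 + 1 + 7 = 37
Fukuoka -> Kanazawa -> Hiroshima: 8 + 4 = 12
Fukuoka -> Nagoya -> Hiroshima: 1 + 3 = 4
The minimum is 4 mi.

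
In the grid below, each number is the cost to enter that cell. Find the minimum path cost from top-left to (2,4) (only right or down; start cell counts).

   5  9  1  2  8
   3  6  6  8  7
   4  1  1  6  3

Path r0c0→r1c0→r2c0→r2c1→r2c2→r2c3→r2c4: 5 + 3 + 4 + 1 + 1 + 6 + 3 = 23.
(Top row then right column would cost 35.)

23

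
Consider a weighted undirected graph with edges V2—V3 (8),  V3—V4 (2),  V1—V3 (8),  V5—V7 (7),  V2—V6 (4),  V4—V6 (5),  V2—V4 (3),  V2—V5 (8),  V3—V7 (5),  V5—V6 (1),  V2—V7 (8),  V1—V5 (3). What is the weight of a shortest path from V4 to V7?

7

Comparing a few candidate routes:
V4→V2→V7: 3 + 8 = 11
V4→V2→V6→V5→V7: 3 + 4 + 1 + 7 = 15
V4→V6→V5→V7: 5 + 1 + 7 = 13
V4→V3→V7: 2 + 5 = 7
Best route has total 7.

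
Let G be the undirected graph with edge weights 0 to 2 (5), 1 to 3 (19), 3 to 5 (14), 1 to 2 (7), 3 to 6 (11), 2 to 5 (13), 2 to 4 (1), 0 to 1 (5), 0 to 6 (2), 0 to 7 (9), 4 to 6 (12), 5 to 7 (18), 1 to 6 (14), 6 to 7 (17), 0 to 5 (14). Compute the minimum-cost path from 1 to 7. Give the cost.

Comparing a few candidate routes:
1-0-6-7: 5 + 2 + 17 = 24
1-6-0-7: 14 + 2 + 9 = 25
1-2-0-6-7: 7 + 5 + 2 + 17 = 31
1-0-7: 5 + 9 = 14
1-2-0-7: 7 + 5 + 9 = 21
The minimum is 14.

14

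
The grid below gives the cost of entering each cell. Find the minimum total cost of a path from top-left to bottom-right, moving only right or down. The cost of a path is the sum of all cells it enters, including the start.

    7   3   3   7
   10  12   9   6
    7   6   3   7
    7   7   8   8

40

One optimal route is [0,0] → [0,1] → [0,2] → [1,2] → [2,2] → [2,3] → [3,3].
Its cost is 7 + 3 + 3 + 9 + 3 + 7 + 8 = 40.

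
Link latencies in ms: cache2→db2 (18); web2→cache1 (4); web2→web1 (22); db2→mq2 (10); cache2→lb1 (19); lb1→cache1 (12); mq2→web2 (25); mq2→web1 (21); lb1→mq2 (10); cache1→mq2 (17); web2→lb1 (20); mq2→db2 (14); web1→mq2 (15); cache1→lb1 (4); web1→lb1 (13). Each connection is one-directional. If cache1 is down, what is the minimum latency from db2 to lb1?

Routes from db2 to lb1 avoiding cache1:
db2 -> mq2 -> web2 -> lb1: 10 + 25 + 20 = 55
db2 -> mq2 -> web1 -> lb1: 10 + 21 + 13 = 44
db2 -> mq2 -> web2 -> web1 -> lb1: 10 + 25 + 22 + 13 = 70
Best route has total 44 ms.

44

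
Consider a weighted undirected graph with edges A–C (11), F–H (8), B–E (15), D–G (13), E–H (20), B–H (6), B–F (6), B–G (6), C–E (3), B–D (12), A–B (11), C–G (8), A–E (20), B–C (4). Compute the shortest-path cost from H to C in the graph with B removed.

Routes from H to C avoiding B:
H -> E -> C: 20 + 3 = 23
H -> E -> A -> C: 20 + 20 + 11 = 51
The minimum is 23.

23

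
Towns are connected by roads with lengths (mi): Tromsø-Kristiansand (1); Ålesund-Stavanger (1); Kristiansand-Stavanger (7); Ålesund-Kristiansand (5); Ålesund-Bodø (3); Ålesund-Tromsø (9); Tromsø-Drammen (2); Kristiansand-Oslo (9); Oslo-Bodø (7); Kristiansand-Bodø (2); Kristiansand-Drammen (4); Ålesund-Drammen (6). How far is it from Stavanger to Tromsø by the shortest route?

7

Some routes from Stavanger to Tromsø:
Stavanger→Ålesund→Kristiansand→Tromsø: 1 + 5 + 1 = 7
Stavanger→Ålesund→Tromsø: 1 + 9 = 10
Stavanger→Ålesund→Bodø→Kristiansand→Tromsø: 1 + 3 + 2 + 1 = 7
Stavanger→Ålesund→Drammen→Tromsø: 1 + 6 + 2 = 9
Stavanger→Kristiansand→Tromsø: 7 + 1 = 8
Shortest: 7 mi.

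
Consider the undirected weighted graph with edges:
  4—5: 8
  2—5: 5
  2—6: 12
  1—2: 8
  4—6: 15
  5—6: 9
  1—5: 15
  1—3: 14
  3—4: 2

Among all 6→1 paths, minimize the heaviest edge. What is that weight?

Comparing a few candidate routes:
6→5→4→3→1: max(9, 8, 2, 14) = 14
6→2→5→4→3→1: max(12, 5, 8, 2, 14) = 14
6→2→1: max(12, 8) = 12
6→5→2→1: max(9, 5, 8) = 9
Best route has worst link 9.

9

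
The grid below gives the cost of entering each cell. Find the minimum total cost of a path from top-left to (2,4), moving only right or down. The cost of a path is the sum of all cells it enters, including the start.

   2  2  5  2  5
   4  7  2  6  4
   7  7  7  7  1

Best path: (0,0) -> (0,1) -> (0,2) -> (0,3) -> (0,4) -> (1,4) -> (2,4)
Cost: 2 + 2 + 5 + 2 + 5 + 4 + 1 = 21

21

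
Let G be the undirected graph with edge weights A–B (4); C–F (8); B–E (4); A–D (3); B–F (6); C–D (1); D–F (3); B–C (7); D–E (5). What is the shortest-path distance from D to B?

7

Some routes from D to B:
D -> F -> B: 3 + 6 = 9
D -> C -> B: 1 + 7 = 8
D -> A -> B: 3 + 4 = 7
Best route has total 7.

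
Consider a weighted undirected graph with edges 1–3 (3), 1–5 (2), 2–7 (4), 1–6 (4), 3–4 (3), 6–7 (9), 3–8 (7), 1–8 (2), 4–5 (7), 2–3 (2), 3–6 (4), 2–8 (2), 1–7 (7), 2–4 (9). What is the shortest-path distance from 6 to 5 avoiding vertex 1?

14

Comparing a few candidate routes:
6→7→2→3→4→5: 9 + 4 + 2 + 3 + 7 = 25
6→3→8→2→4→5: 4 + 7 + 2 + 9 + 7 = 29
6→3→4→5: 4 + 3 + 7 = 14
6→7→2→4→5: 9 + 4 + 9 + 7 = 29
6→3→2→4→5: 4 + 2 + 9 + 7 = 22
Best route has total 14.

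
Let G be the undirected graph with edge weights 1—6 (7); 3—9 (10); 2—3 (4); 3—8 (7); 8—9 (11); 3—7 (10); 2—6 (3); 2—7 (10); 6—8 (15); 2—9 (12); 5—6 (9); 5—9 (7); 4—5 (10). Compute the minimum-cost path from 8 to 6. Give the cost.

14

Checking several routes:
8 - 9 - 2 - 6: 11 + 12 + 3 = 26
8 - 3 - 2 - 6: 7 + 4 + 3 = 14
8 - 6: 15
Shortest: 14.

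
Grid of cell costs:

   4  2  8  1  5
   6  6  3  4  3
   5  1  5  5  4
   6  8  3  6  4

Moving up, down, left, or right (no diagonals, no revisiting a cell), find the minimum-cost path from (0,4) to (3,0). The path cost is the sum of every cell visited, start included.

Path (0,4) → (0,3) → (1,3) → (1,2) → (2,2) → (2,1) → (2,0) → (3,0): 5 + 1 + 4 + 3 + 5 + 1 + 5 + 6 = 30.

30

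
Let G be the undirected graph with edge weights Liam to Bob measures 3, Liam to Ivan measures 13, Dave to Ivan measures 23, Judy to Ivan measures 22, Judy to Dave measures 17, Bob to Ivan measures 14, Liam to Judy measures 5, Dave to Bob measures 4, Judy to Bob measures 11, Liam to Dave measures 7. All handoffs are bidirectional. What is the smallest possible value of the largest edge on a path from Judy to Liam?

5

Checking several routes:
Judy -> Liam: max(5) = 5
Judy -> Bob -> Dave -> Liam: max(11, 4, 7) = 11
Judy -> Bob -> Ivan -> Liam: max(11, 14, 13) = 14
Judy -> Dave -> Bob -> Liam: max(17, 4, 3) = 17
Judy -> Bob -> Liam: max(11, 3) = 11
Smallest bottleneck: 5.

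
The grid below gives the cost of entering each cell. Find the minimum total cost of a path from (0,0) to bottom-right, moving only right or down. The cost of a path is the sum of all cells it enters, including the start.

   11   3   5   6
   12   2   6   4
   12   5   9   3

29

Cheapest: r0c0 -> r0c1 -> r1c1 -> r1c2 -> r1c3 -> r2c3
  11 + 3 + 2 + 6 + 4 + 3 = 29
(Top row then right column would cost 32.)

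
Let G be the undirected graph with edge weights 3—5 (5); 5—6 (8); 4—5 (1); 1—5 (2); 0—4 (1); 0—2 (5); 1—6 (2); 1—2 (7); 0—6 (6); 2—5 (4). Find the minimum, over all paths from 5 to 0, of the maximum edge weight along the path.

Checking several routes:
5 -> 4 -> 0: max(1, 1) = 1
5 -> 2 -> 0: max(4, 5) = 5
5 -> 1 -> 6 -> 0: max(2, 2, 6) = 6
The minimum achievable maximum is 1.

1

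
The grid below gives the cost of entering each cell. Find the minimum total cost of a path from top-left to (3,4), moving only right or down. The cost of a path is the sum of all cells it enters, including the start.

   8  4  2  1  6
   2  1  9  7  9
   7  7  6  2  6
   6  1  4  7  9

Path [0,0] -> [0,1] -> [0,2] -> [0,3] -> [1,3] -> [2,3] -> [2,4] -> [3,4]: 8 + 4 + 2 + 1 + 7 + 2 + 6 + 9 = 39.
For comparison, the top-then-right route costs 45.

39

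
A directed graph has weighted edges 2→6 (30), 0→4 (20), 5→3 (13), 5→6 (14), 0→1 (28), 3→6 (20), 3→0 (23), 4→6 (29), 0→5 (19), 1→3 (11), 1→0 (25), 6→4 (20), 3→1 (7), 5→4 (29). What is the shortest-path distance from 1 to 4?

Checking several routes:
1 - 3 - 0 - 4: 11 + 23 + 20 = 54
1 - 3 - 6 - 4: 11 + 20 + 20 = 51
1 - 0 - 5 - 4: 25 + 19 + 29 = 73
1 - 0 - 5 - 6 - 4: 25 + 19 + 14 + 20 = 78
1 - 0 - 4: 25 + 20 = 45
The minimum is 45.

45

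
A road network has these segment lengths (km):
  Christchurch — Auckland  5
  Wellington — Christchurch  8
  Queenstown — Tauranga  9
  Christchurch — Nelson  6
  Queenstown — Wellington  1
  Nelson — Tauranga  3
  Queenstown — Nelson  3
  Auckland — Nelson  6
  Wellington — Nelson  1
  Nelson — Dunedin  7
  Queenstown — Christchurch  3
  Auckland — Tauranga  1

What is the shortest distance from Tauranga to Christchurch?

Comparing a few candidate routes:
Tauranga → Nelson → Queenstown → Christchurch: 3 + 3 + 3 = 9
Tauranga → Nelson → Wellington → Queenstown → Christchurch: 3 + 1 + 1 + 3 = 8
Tauranga → Nelson → Wellington → Christchurch: 3 + 1 + 8 = 12
Tauranga → Auckland → Christchurch: 1 + 5 = 6
Tauranga → Nelson → Christchurch: 3 + 6 = 9
Shortest: 6 km.

6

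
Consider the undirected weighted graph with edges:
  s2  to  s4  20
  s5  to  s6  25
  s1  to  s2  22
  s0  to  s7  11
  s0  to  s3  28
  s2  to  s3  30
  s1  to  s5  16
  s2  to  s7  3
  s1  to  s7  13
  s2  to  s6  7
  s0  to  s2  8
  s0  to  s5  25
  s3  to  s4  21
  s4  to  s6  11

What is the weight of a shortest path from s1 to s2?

16

Checking several routes:
s1 → s7 → s2: 13 + 3 = 16
s1 → s7 → s0 → s2: 13 + 11 + 8 = 32
s1 → s2: 22
s1 → s5 → s0 → s2: 16 + 25 + 8 = 49
s1 → s5 → s0 → s7 → s2: 16 + 25 + 11 + 3 = 55
s1 → s5 → s6 → s2: 16 + 25 + 7 = 48
The minimum is 16.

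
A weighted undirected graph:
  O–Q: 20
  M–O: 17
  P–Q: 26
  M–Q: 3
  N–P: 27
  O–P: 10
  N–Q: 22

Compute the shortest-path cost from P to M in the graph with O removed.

29

Routes from P to M avoiding O:
P-Q-M: 26 + 3 = 29
P-N-Q-M: 27 + 22 + 3 = 52
Best route has total 29.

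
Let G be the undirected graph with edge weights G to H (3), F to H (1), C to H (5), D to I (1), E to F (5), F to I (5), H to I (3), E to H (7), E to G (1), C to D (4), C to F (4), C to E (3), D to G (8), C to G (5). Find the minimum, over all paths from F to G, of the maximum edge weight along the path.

3

Checking several routes:
F-H-I-D-C-G: max(1, 3, 1, 4, 5) = 5
F-H-I-D-C-E-G: max(1, 3, 1, 4, 3, 1) = 4
F-C-D-I-H-G: max(4, 4, 1, 3, 3) = 4
F-H-G: max(1, 3) = 3
F-C-E-G: max(4, 3, 1) = 4
Smallest bottleneck: 3.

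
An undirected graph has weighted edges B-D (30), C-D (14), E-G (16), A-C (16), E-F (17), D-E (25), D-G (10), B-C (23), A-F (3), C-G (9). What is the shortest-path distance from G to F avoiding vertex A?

Routes from G to F avoiding A:
G - C - B - D - E - F: 9 + 23 + 30 + 25 + 17 = 104
G - E - F: 16 + 17 = 33
G - C - D - E - F: 9 + 14 + 25 + 17 = 65
G - D - E - F: 10 + 25 + 17 = 52
Shortest: 33.

33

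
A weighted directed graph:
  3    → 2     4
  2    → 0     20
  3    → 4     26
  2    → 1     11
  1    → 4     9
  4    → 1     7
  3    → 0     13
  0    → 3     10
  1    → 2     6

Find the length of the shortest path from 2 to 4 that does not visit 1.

56

Candidate routes:
2 → 0 → 3 → 4: 20 + 10 + 26 = 56
Shortest: 56.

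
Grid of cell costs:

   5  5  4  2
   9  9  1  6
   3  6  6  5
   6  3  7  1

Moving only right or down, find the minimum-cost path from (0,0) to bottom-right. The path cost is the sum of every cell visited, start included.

27

Path r0c0 -> r0c1 -> r0c2 -> r1c2 -> r1c3 -> r2c3 -> r3c3: 5 + 5 + 4 + 1 + 6 + 5 + 1 = 27.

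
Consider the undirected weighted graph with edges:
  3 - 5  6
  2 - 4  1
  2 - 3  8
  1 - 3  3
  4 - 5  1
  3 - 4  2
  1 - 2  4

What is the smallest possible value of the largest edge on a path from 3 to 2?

Comparing a few candidate routes:
3 → 4 → 2: max(2, 1) = 2
3 → 1 → 2: max(3, 4) = 4
3 → 5 → 4 → 2: max(6, 1, 1) = 6
The minimum achievable maximum is 2.

2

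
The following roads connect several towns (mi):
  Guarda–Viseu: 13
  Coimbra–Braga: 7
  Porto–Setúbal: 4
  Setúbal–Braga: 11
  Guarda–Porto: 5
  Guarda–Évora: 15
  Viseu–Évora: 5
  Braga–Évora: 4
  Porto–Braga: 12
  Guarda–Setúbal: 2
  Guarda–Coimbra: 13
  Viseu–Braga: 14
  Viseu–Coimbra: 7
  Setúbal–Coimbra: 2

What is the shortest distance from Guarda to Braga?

11

Checking several routes:
Guarda - Porto - Braga: 5 + 12 = 17
Guarda - Setúbal - Porto - Braga: 2 + 4 + 12 = 18
Guarda - Setúbal - Braga: 2 + 11 = 13
Guarda - Setúbal - Coimbra - Braga: 2 + 2 + 7 = 11
Guarda - Porto - Setúbal - Coimbra - Braga: 5 + 4 + 2 + 7 = 18
The minimum is 11 mi.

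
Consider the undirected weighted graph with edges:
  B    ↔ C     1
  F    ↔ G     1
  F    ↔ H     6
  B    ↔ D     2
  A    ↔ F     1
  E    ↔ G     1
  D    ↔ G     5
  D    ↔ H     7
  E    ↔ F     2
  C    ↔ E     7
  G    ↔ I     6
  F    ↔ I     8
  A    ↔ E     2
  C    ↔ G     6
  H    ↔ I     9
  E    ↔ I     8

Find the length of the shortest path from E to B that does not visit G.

8

Some routes from E to B avoiding G:
E → A → F → H → D → B: 2 + 1 + 6 + 7 + 2 = 18
E → F → I → H → D → B: 2 + 8 + 9 + 7 + 2 = 28
E → F → H → D → B: 2 + 6 + 7 + 2 = 17
E → C → B: 7 + 1 = 8
E → I → H → D → B: 8 + 9 + 7 + 2 = 26
Shortest: 8.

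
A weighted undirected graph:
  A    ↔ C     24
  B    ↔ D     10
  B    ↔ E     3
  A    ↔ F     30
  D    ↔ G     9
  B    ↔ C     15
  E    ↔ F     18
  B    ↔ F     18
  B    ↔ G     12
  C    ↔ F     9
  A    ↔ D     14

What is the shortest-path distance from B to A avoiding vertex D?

39

Comparing a few candidate routes:
B -> C -> A: 15 + 24 = 39
B -> F -> C -> A: 18 + 9 + 24 = 51
B -> F -> A: 18 + 30 = 48
B -> E -> F -> A: 3 + 18 + 30 = 51
B -> C -> F -> A: 15 + 9 + 30 = 54
Best route has total 39.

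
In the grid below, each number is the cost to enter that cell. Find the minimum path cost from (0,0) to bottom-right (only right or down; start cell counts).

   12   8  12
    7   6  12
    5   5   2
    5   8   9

40

Path [0,0] -> [1,0] -> [2,0] -> [2,1] -> [2,2] -> [3,2]: 12 + 7 + 5 + 5 + 2 + 9 = 40.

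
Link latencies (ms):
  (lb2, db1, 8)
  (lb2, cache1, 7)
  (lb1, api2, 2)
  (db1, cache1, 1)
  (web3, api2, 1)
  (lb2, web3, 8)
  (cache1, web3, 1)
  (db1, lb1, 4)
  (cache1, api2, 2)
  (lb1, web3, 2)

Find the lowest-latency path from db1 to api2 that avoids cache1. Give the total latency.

Candidate routes:
db1→lb2→web3→api2: 8 + 8 + 1 = 17
db1→lb2→web3→lb1→api2: 8 + 8 + 2 + 2 = 20
db1→lb1→web3→api2: 4 + 2 + 1 = 7
db1→lb1→api2: 4 + 2 = 6
The minimum is 6 ms.

6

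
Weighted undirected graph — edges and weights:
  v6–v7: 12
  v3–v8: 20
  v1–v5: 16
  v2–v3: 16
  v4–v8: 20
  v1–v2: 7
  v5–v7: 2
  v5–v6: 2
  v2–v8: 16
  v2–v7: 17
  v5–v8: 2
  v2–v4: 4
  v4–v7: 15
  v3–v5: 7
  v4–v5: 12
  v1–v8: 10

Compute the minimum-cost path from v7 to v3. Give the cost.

9

Some routes from v7 to v3:
v7 → v2 → v3: 17 + 16 = 33
v7 → v4 → v5 → v3: 15 + 12 + 7 = 34
v7 → v5 → v8 → v3: 2 + 2 + 20 = 24
v7 → v5 → v3: 2 + 7 = 9
v7 → v6 → v5 → v3: 12 + 2 + 7 = 21
Best route has total 9.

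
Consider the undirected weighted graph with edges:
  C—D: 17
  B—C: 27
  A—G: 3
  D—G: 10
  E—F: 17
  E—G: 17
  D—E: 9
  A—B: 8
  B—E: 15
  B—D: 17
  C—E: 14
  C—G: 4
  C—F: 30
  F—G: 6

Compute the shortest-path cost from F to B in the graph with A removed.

A few of the F→B routes:
F→G→E→B: 6 + 17 + 15 = 38
F→E→B: 17 + 15 = 32
F→G→D→B: 6 + 10 + 17 = 33
F→G→C→E→B: 6 + 4 + 14 + 15 = 39
F→G→C→B: 6 + 4 + 27 = 37
Shortest: 32.

32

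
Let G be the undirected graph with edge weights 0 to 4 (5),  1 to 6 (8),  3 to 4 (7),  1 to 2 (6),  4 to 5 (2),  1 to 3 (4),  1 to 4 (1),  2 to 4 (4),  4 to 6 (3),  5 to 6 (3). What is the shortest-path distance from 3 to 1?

4

Paths from 3 to 1:
3-4-2-1: 7 + 4 + 6 = 17
3-4-1: 7 + 1 = 8
3-1: 4
3-4-5-6-1: 7 + 2 + 3 + 8 = 20
3-4-6-1: 7 + 3 + 8 = 18
Best route has total 4.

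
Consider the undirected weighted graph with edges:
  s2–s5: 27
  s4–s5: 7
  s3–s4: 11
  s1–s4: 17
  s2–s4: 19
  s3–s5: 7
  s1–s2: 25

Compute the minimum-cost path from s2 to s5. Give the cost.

26

Candidate routes:
s2 → s1 → s4 → s5: 25 + 17 + 7 = 49
s2 → s4 → s3 → s5: 19 + 11 + 7 = 37
s2 → s5: 27
s2 → s1 → s4 → s3 → s5: 25 + 17 + 11 + 7 = 60
s2 → s4 → s5: 19 + 7 = 26
Best route has total 26.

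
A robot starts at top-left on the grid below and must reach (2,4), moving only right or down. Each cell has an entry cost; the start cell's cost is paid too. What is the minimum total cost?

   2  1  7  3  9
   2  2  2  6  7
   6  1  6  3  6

21

Path [0,0]→[0,1]→[1,1]→[2,1]→[2,2]→[2,3]→[2,4]: 2 + 1 + 2 + 1 + 6 + 3 + 6 = 21.
(Top row then right column would cost 35.)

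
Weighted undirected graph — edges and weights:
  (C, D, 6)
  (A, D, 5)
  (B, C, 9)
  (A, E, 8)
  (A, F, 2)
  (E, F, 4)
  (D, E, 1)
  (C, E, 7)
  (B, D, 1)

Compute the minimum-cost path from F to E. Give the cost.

4

Paths from F to E:
F→A→D→E: 2 + 5 + 1 = 8
F→A→D→B→C→E: 2 + 5 + 1 + 9 + 7 = 24
F→A→D→C→E: 2 + 5 + 6 + 7 = 20
F→E: 4
F→A→E: 2 + 8 = 10
Shortest: 4.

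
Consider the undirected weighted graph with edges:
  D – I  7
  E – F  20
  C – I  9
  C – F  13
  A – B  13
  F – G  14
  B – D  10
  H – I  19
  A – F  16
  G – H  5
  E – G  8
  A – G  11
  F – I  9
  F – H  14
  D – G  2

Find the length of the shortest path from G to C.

Checking several routes:
G-F-C: 14 + 13 = 27
G-H-F-C: 5 + 14 + 13 = 32
G-D-I-F-C: 2 + 7 + 9 + 13 = 31
G-D-I-C: 2 + 7 + 9 = 18
Best route has total 18.

18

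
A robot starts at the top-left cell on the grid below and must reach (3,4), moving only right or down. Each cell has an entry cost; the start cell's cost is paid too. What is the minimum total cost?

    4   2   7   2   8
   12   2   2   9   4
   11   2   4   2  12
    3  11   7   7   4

27

Best path: (0,0)→(0,1)→(1,1)→(1,2)→(2,2)→(2,3)→(3,3)→(3,4)
Cost: 4 + 2 + 2 + 2 + 4 + 2 + 7 + 4 = 27
(Top row then right column would cost 43.)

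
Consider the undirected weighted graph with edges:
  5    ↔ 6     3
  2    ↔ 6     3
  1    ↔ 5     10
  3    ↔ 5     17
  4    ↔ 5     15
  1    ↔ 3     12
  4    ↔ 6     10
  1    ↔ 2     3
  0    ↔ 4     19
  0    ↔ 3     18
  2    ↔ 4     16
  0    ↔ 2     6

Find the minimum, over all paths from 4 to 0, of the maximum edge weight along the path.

Some routes from 4 to 0:
4 → 2 → 0: max(16, 6) = 16
4 → 6 → 5 → 1 → 2 → 0: max(10, 3, 10, 3, 6) = 10
4 → 6 → 2 → 0: max(10, 3, 6) = 10
4 → 5 → 6 → 2 → 0: max(15, 3, 3, 6) = 15
4 → 5 → 1 → 2 → 0: max(15, 10, 3, 6) = 15
4 → 6 → 5 → 3 → 1 → 2 → 0: max(10, 3, 17, 12, 3, 6) = 17
Smallest bottleneck: 10.

10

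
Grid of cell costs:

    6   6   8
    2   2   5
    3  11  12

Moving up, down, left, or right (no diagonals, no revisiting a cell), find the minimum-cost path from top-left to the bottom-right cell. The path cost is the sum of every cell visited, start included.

Take (0,0) (1,0) (1,1) (1,2) (2,2) for a total of 6 + 2 + 2 + 5 + 12 = 27.

27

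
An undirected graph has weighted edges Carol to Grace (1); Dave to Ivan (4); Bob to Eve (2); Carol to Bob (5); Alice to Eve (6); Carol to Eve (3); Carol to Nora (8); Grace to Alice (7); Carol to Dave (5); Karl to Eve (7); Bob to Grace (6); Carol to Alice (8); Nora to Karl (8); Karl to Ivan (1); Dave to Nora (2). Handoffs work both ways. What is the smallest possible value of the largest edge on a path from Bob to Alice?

Checking several routes:
Bob → Eve → Carol → Grace → Alice: max(2, 3, 1, 7) = 7
Bob → Eve → Alice: max(2, 6) = 6
Bob → Grace → Carol → Eve → Alice: max(6, 1, 3, 6) = 6
Bob → Carol → Eve → Alice: max(5, 3, 6) = 6
Best route has worst link 6.

6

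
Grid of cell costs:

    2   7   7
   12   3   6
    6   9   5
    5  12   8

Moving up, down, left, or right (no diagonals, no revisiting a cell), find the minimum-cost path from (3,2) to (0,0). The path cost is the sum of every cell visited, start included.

31

Best path: r3c2→r2c2→r1c2→r1c1→r0c1→r0c0
Cost: 8 + 5 + 6 + 3 + 7 + 2 = 31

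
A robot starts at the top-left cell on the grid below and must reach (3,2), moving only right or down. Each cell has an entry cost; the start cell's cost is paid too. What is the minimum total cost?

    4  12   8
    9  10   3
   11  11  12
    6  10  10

48

Take [0,0] [1,0] [1,1] [1,2] [2,2] [3,2] for a total of 4 + 9 + 10 + 3 + 12 + 10 = 48.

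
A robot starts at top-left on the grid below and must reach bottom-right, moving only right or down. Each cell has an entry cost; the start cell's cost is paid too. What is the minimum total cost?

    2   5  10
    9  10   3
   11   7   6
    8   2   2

Path r0c0 → r0c1 → r0c2 → r1c2 → r2c2 → r3c2: 2 + 5 + 10 + 3 + 6 + 2 = 28.

28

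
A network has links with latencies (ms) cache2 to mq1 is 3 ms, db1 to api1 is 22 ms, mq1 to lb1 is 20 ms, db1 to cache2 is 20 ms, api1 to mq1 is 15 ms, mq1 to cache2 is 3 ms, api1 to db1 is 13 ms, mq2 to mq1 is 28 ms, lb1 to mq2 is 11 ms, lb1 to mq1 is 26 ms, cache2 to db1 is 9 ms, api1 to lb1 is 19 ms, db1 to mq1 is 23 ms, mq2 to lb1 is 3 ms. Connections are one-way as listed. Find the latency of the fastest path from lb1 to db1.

Candidate routes:
lb1-mq2-mq1-cache2-db1: 11 + 28 + 3 + 9 = 51
lb1-mq1-cache2-db1: 26 + 3 + 9 = 38
Best route has total 38 ms.

38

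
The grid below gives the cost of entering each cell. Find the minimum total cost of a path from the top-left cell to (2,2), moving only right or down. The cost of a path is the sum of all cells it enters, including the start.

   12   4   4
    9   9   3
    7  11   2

25

One optimal route is r0c0 -> r0c1 -> r0c2 -> r1c2 -> r2c2.
Its cost is 12 + 4 + 4 + 3 + 2 = 25.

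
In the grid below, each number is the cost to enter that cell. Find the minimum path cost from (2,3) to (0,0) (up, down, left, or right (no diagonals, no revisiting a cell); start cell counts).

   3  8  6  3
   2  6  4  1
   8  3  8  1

17

Path r2c3 -> r1c3 -> r1c2 -> r1c1 -> r1c0 -> r0c0: 1 + 1 + 4 + 6 + 2 + 3 = 17.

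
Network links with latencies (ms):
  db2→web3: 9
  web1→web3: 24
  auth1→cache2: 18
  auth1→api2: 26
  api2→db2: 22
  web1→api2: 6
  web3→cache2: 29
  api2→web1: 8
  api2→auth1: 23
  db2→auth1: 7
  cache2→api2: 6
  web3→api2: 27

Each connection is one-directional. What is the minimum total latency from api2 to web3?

Candidate routes:
api2 - web1 - web3: 8 + 24 = 32
api2 - db2 - web3: 22 + 9 = 31
The minimum is 31 ms.

31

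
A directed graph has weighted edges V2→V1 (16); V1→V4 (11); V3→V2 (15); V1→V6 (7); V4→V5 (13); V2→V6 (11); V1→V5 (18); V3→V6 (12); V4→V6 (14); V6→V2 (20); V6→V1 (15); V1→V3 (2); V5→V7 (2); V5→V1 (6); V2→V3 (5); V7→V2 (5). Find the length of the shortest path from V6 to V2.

Paths from V6 to V2:
V6→V2: 20
V6→V1→V4→V5→V7→V2: 15 + 11 + 13 + 2 + 5 = 46
V6→V1→V3→V2: 15 + 2 + 15 = 32
V6→V1→V5→V7→V2: 15 + 18 + 2 + 5 = 40
Best route has total 20.

20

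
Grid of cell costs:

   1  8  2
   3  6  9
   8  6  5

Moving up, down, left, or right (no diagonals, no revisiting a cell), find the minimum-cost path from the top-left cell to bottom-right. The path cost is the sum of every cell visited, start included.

21

Cheapest: r0c0 r1c0 r1c1 r2c1 r2c2
  1 + 3 + 6 + 6 + 5 = 21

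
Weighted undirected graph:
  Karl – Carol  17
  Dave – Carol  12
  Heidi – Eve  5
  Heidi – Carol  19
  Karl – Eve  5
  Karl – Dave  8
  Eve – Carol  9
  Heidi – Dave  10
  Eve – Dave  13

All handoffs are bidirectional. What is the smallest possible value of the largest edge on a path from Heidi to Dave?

A few of the Heidi→Dave routes:
Heidi-Eve-Carol-Karl-Dave: max(5, 9, 17, 8) = 17
Heidi-Eve-Karl-Carol-Dave: max(5, 5, 17, 12) = 17
Heidi-Eve-Dave: max(5, 13) = 13
Heidi-Eve-Carol-Dave: max(5, 9, 12) = 12
Heidi-Eve-Karl-Dave: max(5, 5, 8) = 8
Heidi-Dave: max(10) = 10
The minimum achievable maximum is 8.

8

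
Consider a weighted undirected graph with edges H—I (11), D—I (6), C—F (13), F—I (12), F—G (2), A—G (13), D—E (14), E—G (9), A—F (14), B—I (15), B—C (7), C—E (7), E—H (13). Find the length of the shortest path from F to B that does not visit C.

Routes from F to B avoiding C:
F-A-G-E-D-I-B: 14 + 13 + 9 + 14 + 6 + 15 = 71
F-G-E-H-I-B: 2 + 9 + 13 + 11 + 15 = 50
F-G-E-D-I-B: 2 + 9 + 14 + 6 + 15 = 46
F-A-G-E-H-I-B: 14 + 13 + 9 + 13 + 11 + 15 = 75
F-I-B: 12 + 15 = 27
The minimum is 27.

27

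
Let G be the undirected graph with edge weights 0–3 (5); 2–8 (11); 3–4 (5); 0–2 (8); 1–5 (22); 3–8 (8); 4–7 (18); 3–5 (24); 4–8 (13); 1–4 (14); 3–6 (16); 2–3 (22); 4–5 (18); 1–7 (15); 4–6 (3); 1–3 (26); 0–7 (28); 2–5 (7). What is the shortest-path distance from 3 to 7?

23

Checking several routes:
3-4-1-7: 5 + 14 + 15 = 34
3-6-4-7: 16 + 3 + 18 = 37
3-8-4-7: 8 + 13 + 18 = 39
3-4-7: 5 + 18 = 23
3-0-7: 5 + 28 = 33
The minimum is 23.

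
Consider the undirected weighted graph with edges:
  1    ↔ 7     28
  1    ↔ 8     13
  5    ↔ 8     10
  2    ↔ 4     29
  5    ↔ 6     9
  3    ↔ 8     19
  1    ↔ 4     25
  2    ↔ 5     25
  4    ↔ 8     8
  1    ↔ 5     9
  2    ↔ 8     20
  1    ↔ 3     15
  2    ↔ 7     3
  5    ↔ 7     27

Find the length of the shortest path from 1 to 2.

31

Checking several routes:
1 - 5 - 7 - 2: 9 + 27 + 3 = 39
1 - 5 - 2: 9 + 25 = 34
1 - 7 - 2: 28 + 3 = 31
1 - 8 - 2: 13 + 20 = 33
The minimum is 31.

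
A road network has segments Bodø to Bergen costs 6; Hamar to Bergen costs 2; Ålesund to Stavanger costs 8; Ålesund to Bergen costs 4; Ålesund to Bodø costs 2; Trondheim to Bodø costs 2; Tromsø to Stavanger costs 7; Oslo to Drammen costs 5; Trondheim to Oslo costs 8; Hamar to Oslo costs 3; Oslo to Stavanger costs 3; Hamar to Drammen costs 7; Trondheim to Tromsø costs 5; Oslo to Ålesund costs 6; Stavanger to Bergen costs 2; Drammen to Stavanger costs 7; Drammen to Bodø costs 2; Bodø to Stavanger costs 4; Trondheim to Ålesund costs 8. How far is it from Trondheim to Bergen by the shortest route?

A few of the Trondheim→Bergen routes:
Trondheim → Bodø → Drammen → Hamar → Bergen: 2 + 2 + 7 + 2 = 13
Trondheim → Ålesund → Bergen: 8 + 4 = 12
Trondheim → Bodø → Stavanger → Bergen: 2 + 4 + 2 = 8
Trondheim → Bodø → Ålesund → Bergen: 2 + 2 + 4 = 8
Trondheim → Bodø → Drammen → Stavanger → Bergen: 2 + 2 + 7 + 2 = 13
Trondheim → Bodø → Bergen: 2 + 6 = 8
Shortest: 8.

8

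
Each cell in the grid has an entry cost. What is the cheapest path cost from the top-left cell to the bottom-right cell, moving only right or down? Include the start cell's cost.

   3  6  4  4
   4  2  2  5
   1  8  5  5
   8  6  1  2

19

Path (0,0) -> (1,0) -> (1,1) -> (1,2) -> (2,2) -> (3,2) -> (3,3): 3 + 4 + 2 + 2 + 5 + 1 + 2 = 19.
(Top row then right column would cost 29.)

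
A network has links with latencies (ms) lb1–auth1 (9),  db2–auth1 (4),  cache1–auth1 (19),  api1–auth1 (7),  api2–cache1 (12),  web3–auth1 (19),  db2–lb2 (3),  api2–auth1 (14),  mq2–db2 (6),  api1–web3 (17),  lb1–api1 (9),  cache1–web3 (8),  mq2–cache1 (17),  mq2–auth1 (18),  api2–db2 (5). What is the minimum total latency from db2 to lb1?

13

Checking several routes:
db2 - mq2 - auth1 - api1 - lb1: 6 + 18 + 7 + 9 = 40
db2 - auth1 - lb1: 4 + 9 = 13
db2 - api2 - auth1 - lb1: 5 + 14 + 9 = 28
db2 - api2 - auth1 - api1 - lb1: 5 + 14 + 7 + 9 = 35
db2 - auth1 - api1 - lb1: 4 + 7 + 9 = 20
db2 - mq2 - auth1 - lb1: 6 + 18 + 9 = 33
The minimum is 13 ms.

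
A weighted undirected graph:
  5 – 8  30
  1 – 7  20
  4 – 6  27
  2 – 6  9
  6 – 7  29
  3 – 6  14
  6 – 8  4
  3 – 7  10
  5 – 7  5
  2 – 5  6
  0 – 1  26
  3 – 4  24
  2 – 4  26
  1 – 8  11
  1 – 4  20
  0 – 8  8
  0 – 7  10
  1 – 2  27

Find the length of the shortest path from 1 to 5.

25

A few of the 1→5 routes:
1 -> 0 -> 7 -> 5: 26 + 10 + 5 = 41
1 -> 8 -> 0 -> 7 -> 5: 11 + 8 + 10 + 5 = 34
1 -> 7 -> 5: 20 + 5 = 25
1 -> 8 -> 5: 11 + 30 = 41
1 -> 8 -> 6 -> 2 -> 5: 11 + 4 + 9 + 6 = 30
1 -> 2 -> 5: 27 + 6 = 33
The minimum is 25.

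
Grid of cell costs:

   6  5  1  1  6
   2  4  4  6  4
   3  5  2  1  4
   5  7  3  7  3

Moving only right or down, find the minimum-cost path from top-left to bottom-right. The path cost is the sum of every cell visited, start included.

Best path: [0,0] [0,1] [0,2] [1,2] [2,2] [2,3] [2,4] [3,4]
Cost: 6 + 5 + 1 + 4 + 2 + 1 + 4 + 3 = 26
For comparison, the top-then-right route costs 30.

26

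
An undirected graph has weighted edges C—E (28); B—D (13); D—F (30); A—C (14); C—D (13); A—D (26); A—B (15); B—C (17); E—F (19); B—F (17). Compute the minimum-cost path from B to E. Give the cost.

36

Checking several routes:
B→C→E: 17 + 28 = 45
B→A→C→E: 15 + 14 + 28 = 57
B→D→F→E: 13 + 30 + 19 = 62
B→D→C→E: 13 + 13 + 28 = 54
B→F→E: 17 + 19 = 36
Shortest: 36.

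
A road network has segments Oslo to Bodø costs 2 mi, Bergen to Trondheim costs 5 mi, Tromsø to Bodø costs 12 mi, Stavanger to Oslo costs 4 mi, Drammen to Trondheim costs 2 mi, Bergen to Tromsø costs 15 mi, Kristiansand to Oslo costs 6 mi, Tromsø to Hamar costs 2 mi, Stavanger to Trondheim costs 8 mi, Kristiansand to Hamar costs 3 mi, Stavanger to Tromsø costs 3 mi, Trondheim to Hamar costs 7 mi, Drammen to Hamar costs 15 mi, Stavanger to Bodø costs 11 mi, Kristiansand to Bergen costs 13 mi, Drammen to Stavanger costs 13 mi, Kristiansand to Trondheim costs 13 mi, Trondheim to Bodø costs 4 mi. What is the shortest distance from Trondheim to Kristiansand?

Some routes from Trondheim to Kristiansand:
Trondheim - Stavanger - Tromsø - Hamar - Kristiansand: 8 + 3 + 2 + 3 = 16
Trondheim - Bodø - Oslo - Kristiansand: 4 + 2 + 6 = 12
Trondheim - Kristiansand: 13
Trondheim - Bodø - Oslo - Stavanger - Tromsø - Hamar - Kristiansand: 4 + 2 + 4 + 3 + 2 + 3 = 18
Trondheim - Hamar - Kristiansand: 7 + 3 = 10
Trondheim - Bergen - Kristiansand: 5 + 13 = 18
The minimum is 10 mi.

10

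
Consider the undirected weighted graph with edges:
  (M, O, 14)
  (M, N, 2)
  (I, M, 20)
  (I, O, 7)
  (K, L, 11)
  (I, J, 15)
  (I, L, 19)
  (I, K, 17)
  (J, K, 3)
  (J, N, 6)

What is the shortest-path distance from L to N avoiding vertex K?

Paths from L to N avoiding K:
L-I-M-N: 19 + 20 + 2 = 41
L-I-O-M-N: 19 + 7 + 14 + 2 = 42
L-I-J-N: 19 + 15 + 6 = 40
The minimum is 40.

40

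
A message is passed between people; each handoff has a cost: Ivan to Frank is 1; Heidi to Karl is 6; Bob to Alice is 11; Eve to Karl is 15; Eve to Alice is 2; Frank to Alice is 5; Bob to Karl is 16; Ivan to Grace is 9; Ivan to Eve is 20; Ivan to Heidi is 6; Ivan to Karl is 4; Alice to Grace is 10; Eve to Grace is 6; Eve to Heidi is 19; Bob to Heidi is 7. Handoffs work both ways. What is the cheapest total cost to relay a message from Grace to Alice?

Comparing a few candidate routes:
Grace → Alice: 10
Grace → Eve → Alice: 6 + 2 = 8
Grace → Ivan → Karl → Eve → Alice: 9 + 4 + 15 + 2 = 30
Grace → Ivan → Frank → Alice: 9 + 1 + 5 = 15
Shortest: 8.

8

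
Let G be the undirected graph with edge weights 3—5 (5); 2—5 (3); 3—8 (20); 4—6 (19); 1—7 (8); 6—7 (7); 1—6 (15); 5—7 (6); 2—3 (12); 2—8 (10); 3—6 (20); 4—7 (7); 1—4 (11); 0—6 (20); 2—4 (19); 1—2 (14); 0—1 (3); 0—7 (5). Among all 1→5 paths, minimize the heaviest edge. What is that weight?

6

Comparing a few candidate routes:
1 -> 7 -> 5: max(8, 6) = 8
1 -> 4 -> 7 -> 5: max(11, 7, 6) = 11
1 -> 0 -> 7 -> 5: max(3, 5, 6) = 6
1 -> 2 -> 5: max(14, 3) = 14
Smallest bottleneck: 6.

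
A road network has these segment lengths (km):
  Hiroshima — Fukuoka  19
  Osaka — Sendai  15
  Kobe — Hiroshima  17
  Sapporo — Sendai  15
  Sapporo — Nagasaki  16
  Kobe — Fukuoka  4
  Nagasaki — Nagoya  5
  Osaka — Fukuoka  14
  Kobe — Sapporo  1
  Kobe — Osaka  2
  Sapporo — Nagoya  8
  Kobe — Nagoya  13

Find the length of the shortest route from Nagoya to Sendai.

A few of the Nagoya→Sendai routes:
Nagoya - Sapporo - Sendai: 8 + 15 = 23
Nagoya - Sapporo - Kobe - Osaka - Sendai: 8 + 1 + 2 + 15 = 26
Nagoya - Kobe - Sapporo - Sendai: 13 + 1 + 15 = 29
Nagoya - Kobe - Osaka - Sendai: 13 + 2 + 15 = 30
The minimum is 23 km.

23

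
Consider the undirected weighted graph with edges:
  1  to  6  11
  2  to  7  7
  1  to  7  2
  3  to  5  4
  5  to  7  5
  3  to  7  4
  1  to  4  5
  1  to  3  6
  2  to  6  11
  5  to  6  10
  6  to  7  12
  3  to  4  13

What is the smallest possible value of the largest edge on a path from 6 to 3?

Checking several routes:
6 → 1 → 7 → 3: max(11, 2, 4) = 11
6 → 5 → 3: max(10, 4) = 10
6 → 1 → 7 → 5 → 3: max(11, 2, 5, 4) = 11
6 → 5 → 7 → 1 → 3: max(10, 5, 2, 6) = 10
6 → 5 → 7 → 3: max(10, 5, 4) = 10
6 → 1 → 3: max(11, 6) = 11
The minimum achievable maximum is 10.

10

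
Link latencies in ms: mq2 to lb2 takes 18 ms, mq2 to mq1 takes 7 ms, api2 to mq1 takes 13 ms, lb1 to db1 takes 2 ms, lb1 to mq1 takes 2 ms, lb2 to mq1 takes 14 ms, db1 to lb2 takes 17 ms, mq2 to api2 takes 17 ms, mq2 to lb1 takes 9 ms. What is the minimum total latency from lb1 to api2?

Some routes from lb1 to api2:
lb1-mq2-api2: 9 + 17 = 26
lb1-mq1-api2: 2 + 13 = 15
lb1-mq1-mq2-api2: 2 + 7 + 17 = 26
The minimum is 15 ms.

15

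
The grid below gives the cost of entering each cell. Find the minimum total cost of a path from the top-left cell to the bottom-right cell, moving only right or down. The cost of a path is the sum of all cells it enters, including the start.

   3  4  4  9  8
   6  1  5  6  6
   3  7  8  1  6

Path r0c0 -> r0c1 -> r1c1 -> r1c2 -> r1c3 -> r2c3 -> r2c4: 3 + 4 + 1 + 5 + 6 + 1 + 6 = 26.

26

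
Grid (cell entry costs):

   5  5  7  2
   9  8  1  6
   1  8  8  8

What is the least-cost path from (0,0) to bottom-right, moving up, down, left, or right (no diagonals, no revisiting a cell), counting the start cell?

Take [0,0] -> [0,1] -> [0,2] -> [1,2] -> [1,3] -> [2,3] for a total of 5 + 5 + 7 + 1 + 6 + 8 = 32.

32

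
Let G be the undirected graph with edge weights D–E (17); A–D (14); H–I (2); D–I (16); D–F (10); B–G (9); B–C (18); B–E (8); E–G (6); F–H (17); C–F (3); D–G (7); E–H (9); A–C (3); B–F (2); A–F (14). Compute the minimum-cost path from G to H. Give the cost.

15

Checking several routes:
G-B-E-H: 9 + 8 + 9 = 26
G-E-H: 6 + 9 = 15
G-D-I-H: 7 + 16 + 2 = 25
The minimum is 15.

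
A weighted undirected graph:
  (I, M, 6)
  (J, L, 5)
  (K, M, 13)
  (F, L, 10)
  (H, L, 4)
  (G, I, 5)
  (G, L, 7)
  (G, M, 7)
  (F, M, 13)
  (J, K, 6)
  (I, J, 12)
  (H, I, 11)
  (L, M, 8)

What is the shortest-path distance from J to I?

A few of the J→I routes:
J→L→M→I: 5 + 8 + 6 = 19
J→L→H→I: 5 + 4 + 11 = 20
J→I: 12
J→L→G→I: 5 + 7 + 5 = 17
The minimum is 12.

12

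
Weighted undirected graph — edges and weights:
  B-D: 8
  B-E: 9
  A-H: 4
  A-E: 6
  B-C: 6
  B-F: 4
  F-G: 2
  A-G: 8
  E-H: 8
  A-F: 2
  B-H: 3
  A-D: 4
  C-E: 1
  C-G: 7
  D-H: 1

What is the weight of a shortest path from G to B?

6

A few of the G→B routes:
G → A → F → B: 8 + 2 + 4 = 14
G → C → B: 7 + 6 = 13
G → A → H → B: 8 + 4 + 3 = 15
G → F → A → D → H → B: 2 + 2 + 4 + 1 + 3 = 12
G → F → A → H → B: 2 + 2 + 4 + 3 = 11
G → F → B: 2 + 4 = 6
Shortest: 6.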